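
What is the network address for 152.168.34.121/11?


IP:   10011000.10101000.00100010.01111001
Mask: 11111111.11100000.00000000.00000000
AND operation:
Net:  10011000.10100000.00000000.00000000
Network: 152.160.0.0/11


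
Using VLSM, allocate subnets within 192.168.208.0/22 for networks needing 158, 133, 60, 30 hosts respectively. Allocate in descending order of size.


158 hosts -> /24 (254 usable): 192.168.208.0/24
133 hosts -> /24 (254 usable): 192.168.209.0/24
60 hosts -> /26 (62 usable): 192.168.210.0/26
30 hosts -> /27 (30 usable): 192.168.210.64/27
Allocation: 192.168.208.0/24 (158 hosts, 254 usable); 192.168.209.0/24 (133 hosts, 254 usable); 192.168.210.0/26 (60 hosts, 62 usable); 192.168.210.64/27 (30 hosts, 30 usable)


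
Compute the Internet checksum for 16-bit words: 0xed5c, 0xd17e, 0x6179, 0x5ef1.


Sum all words (with carry folding):
+ 0xed5c = 0xed5c
+ 0xd17e = 0xbedb
+ 0x6179 = 0x2055
+ 0x5ef1 = 0x7f46
One's complement: ~0x7f46
Checksum = 0x80b9


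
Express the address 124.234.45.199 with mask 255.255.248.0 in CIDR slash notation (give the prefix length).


Binary: 11111111.11111111.11111000.00000000
Count leading 1s
Prefix: /21


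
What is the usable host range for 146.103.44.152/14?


Network: 146.100.0.0
Broadcast: 146.103.255.255
First usable = network + 1
Last usable = broadcast - 1
Range: 146.100.0.1 to 146.103.255.254


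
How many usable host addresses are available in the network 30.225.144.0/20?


Host bits = 32 - 20 = 12
Total addresses = 2^12 = 4096
Usable = total - 2 (network and broadcast)
Usable hosts: 4094


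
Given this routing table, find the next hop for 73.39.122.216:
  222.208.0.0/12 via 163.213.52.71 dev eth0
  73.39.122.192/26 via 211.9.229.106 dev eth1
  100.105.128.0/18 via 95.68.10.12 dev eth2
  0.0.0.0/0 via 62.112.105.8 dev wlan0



Longest prefix match for 73.39.122.216:
  /12 222.208.0.0: no
  /26 73.39.122.192: MATCH
  /18 100.105.128.0: no
  /0 0.0.0.0: MATCH
Selected: next-hop 211.9.229.106 via eth1 (matched /26)


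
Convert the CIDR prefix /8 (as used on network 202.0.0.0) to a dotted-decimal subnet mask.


/8 means 8 network bits, 24 host bits
Binary: 11111111000000000000000000000000
Mask: 255.0.0.0


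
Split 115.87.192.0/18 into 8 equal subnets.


New prefix = 18 + 3 = 21
Each subnet has 2048 addresses
  115.87.192.0/21
  115.87.200.0/21
  115.87.208.0/21
  115.87.216.0/21
  115.87.224.0/21
  115.87.232.0/21
  115.87.240.0/21
  115.87.248.0/21
Subnets: 115.87.192.0/21, 115.87.200.0/21, 115.87.208.0/21, 115.87.216.0/21, 115.87.224.0/21, 115.87.232.0/21, 115.87.240.0/21, 115.87.248.0/21


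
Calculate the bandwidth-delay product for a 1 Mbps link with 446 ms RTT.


BDP = bandwidth * RTT
= 1 Mbps * 446 ms
= 1 * 1e6 * 446 / 1000 bits
= 446000 bits
= 55750 bytes
= 54.4434 KB
BDP = 446000 bits (55750 bytes)


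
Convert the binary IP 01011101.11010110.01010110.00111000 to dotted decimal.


01011101 = 93
11010110 = 214
01010110 = 86
00111000 = 56
IP: 93.214.86.56


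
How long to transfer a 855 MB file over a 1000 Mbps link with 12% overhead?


Effective throughput = 1000 * (1 - 12/100) = 880 Mbps
File size in Mb = 855 * 8 = 6840 Mb
Time = 6840 / 880
Time = 7.7727 seconds


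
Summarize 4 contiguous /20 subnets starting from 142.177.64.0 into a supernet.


Original prefix: /20
Number of subnets: 4 = 2^2
New prefix = 20 - 2 = 18
Supernet: 142.177.64.0/18


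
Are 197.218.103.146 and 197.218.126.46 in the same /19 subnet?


Mask: 255.255.224.0
197.218.103.146 AND mask = 197.218.96.0
197.218.126.46 AND mask = 197.218.96.0
Yes, same subnet (197.218.96.0)


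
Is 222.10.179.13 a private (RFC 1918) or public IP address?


RFC 1918 private ranges:
  10.0.0.0/8 (10.0.0.0 - 10.255.255.255)
  172.16.0.0/12 (172.16.0.0 - 172.31.255.255)
  192.168.0.0/16 (192.168.0.0 - 192.168.255.255)
Public (not in any RFC 1918 range)


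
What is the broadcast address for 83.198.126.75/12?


Network: 83.192.0.0/12
Host bits = 20
Set all host bits to 1:
Broadcast: 83.207.255.255


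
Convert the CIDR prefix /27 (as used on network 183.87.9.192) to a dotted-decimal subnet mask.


/27 means 27 network bits, 5 host bits
Binary: 11111111111111111111111111100000
Mask: 255.255.255.224


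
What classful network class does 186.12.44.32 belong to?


First octet: 186
Binary: 10111010
10xxxxxx -> Class B (128-191)
Class B, default mask 255.255.0.0 (/16)


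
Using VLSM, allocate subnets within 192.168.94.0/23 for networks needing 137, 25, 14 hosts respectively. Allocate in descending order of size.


137 hosts -> /24 (254 usable): 192.168.94.0/24
25 hosts -> /27 (30 usable): 192.168.95.0/27
14 hosts -> /28 (14 usable): 192.168.95.32/28
Allocation: 192.168.94.0/24 (137 hosts, 254 usable); 192.168.95.0/27 (25 hosts, 30 usable); 192.168.95.32/28 (14 hosts, 14 usable)


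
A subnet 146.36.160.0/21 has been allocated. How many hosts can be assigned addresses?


Host bits = 32 - 21 = 11
Total addresses = 2^11 = 2048
Usable = total - 2 (network and broadcast)
Usable hosts: 2046


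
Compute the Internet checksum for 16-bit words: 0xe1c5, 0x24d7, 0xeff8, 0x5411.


Sum all words (with carry folding):
+ 0xe1c5 = 0xe1c5
+ 0x24d7 = 0x069d
+ 0xeff8 = 0xf695
+ 0x5411 = 0x4aa7
One's complement: ~0x4aa7
Checksum = 0xb558


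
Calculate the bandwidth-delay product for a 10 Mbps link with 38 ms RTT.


BDP = bandwidth * RTT
= 10 Mbps * 38 ms
= 10 * 1e6 * 38 / 1000 bits
= 380000 bits
= 47500 bytes
= 46.3867 KB
BDP = 380000 bits (47500 bytes)


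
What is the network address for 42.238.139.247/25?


IP:   00101010.11101110.10001011.11110111
Mask: 11111111.11111111.11111111.10000000
AND operation:
Net:  00101010.11101110.10001011.10000000
Network: 42.238.139.128/25


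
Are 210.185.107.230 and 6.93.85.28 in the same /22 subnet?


Mask: 255.255.252.0
210.185.107.230 AND mask = 210.185.104.0
6.93.85.28 AND mask = 6.93.84.0
No, different subnets (210.185.104.0 vs 6.93.84.0)


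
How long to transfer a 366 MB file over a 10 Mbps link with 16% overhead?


Effective throughput = 10 * (1 - 16/100) = 8.4 Mbps
File size in Mb = 366 * 8 = 2928 Mb
Time = 2928 / 8.4
Time = 348.5714 seconds


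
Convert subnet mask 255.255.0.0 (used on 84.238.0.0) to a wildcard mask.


Subnet mask: 255.255.0.0
Wildcard = 255.255.255.255 - subnet mask
255 - 255 = 0
255 - 255 = 0
255 - 0 = 255
255 - 0 = 255
Wildcard: 0.0.255.255


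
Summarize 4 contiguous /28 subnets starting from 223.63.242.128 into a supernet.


Original prefix: /28
Number of subnets: 4 = 2^2
New prefix = 28 - 2 = 26
Supernet: 223.63.242.128/26


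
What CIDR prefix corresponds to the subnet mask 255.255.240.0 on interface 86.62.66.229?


Binary: 11111111.11111111.11110000.00000000
Count leading 1s
Prefix: /20


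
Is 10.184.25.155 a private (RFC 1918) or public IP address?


RFC 1918 private ranges:
  10.0.0.0/8 (10.0.0.0 - 10.255.255.255)
  172.16.0.0/12 (172.16.0.0 - 172.31.255.255)
  192.168.0.0/16 (192.168.0.0 - 192.168.255.255)
Private (in 10.0.0.0/8)


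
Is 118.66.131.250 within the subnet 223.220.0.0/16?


Subnet network: 223.220.0.0
Test IP AND mask: 118.66.0.0
No, 118.66.131.250 is not in 223.220.0.0/16


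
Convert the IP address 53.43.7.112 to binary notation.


53 = 00110101
43 = 00101011
7 = 00000111
112 = 01110000
Binary: 00110101.00101011.00000111.01110000


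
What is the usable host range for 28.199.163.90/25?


Network: 28.199.163.0
Broadcast: 28.199.163.127
First usable = network + 1
Last usable = broadcast - 1
Range: 28.199.163.1 to 28.199.163.126


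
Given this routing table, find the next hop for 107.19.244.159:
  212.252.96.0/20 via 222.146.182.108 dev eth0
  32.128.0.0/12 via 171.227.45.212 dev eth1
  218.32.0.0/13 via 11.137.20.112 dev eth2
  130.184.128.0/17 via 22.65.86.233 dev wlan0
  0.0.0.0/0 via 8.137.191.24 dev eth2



Longest prefix match for 107.19.244.159:
  /20 212.252.96.0: no
  /12 32.128.0.0: no
  /13 218.32.0.0: no
  /17 130.184.128.0: no
  /0 0.0.0.0: MATCH
Selected: next-hop 8.137.191.24 via eth2 (matched /0)


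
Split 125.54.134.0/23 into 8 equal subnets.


New prefix = 23 + 3 = 26
Each subnet has 64 addresses
  125.54.134.0/26
  125.54.134.64/26
  125.54.134.128/26
  125.54.134.192/26
  125.54.135.0/26
  125.54.135.64/26
  125.54.135.128/26
  125.54.135.192/26
Subnets: 125.54.134.0/26, 125.54.134.64/26, 125.54.134.128/26, 125.54.134.192/26, 125.54.135.0/26, 125.54.135.64/26, 125.54.135.128/26, 125.54.135.192/26


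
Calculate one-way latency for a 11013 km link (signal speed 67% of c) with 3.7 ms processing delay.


Speed = 0.67 * 3e5 km/s = 201000 km/s
Propagation delay = 11013 / 201000 = 0.0548 s = 54.791 ms
Processing delay = 3.7 ms
Total one-way latency = 58.491 ms


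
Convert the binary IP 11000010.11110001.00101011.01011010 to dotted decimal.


11000010 = 194
11110001 = 241
00101011 = 43
01011010 = 90
IP: 194.241.43.90


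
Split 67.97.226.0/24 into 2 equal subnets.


New prefix = 24 + 1 = 25
Each subnet has 128 addresses
  67.97.226.0/25
  67.97.226.128/25
Subnets: 67.97.226.0/25, 67.97.226.128/25


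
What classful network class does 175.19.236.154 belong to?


First octet: 175
Binary: 10101111
10xxxxxx -> Class B (128-191)
Class B, default mask 255.255.0.0 (/16)


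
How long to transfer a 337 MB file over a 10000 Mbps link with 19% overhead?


Effective throughput = 10000 * (1 - 19/100) = 8100.0 Mbps
File size in Mb = 337 * 8 = 2696 Mb
Time = 2696 / 8100.0
Time = 0.3328 seconds


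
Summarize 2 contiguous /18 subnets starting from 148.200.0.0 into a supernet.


Original prefix: /18
Number of subnets: 2 = 2^1
New prefix = 18 - 1 = 17
Supernet: 148.200.0.0/17


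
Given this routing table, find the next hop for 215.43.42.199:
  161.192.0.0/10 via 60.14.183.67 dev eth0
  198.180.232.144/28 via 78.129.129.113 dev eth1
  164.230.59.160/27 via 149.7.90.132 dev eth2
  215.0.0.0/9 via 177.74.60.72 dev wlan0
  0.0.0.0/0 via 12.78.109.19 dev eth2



Longest prefix match for 215.43.42.199:
  /10 161.192.0.0: no
  /28 198.180.232.144: no
  /27 164.230.59.160: no
  /9 215.0.0.0: MATCH
  /0 0.0.0.0: MATCH
Selected: next-hop 177.74.60.72 via wlan0 (matched /9)


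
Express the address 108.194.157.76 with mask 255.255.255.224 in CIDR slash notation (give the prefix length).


Binary: 11111111.11111111.11111111.11100000
Count leading 1s
Prefix: /27


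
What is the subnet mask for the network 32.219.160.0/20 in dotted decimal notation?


/20 means 20 network bits, 12 host bits
Binary: 11111111111111111111000000000000
Mask: 255.255.240.0


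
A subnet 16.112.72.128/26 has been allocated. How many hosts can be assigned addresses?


Host bits = 32 - 26 = 6
Total addresses = 2^6 = 64
Usable = total - 2 (network and broadcast)
Usable hosts: 62


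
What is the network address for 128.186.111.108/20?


IP:   10000000.10111010.01101111.01101100
Mask: 11111111.11111111.11110000.00000000
AND operation:
Net:  10000000.10111010.01100000.00000000
Network: 128.186.96.0/20


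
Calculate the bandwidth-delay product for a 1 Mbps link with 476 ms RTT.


BDP = bandwidth * RTT
= 1 Mbps * 476 ms
= 1 * 1e6 * 476 / 1000 bits
= 476000 bits
= 59500 bytes
= 58.1055 KB
BDP = 476000 bits (59500 bytes)


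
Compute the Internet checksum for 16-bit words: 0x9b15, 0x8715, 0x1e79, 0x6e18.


Sum all words (with carry folding):
+ 0x9b15 = 0x9b15
+ 0x8715 = 0x222b
+ 0x1e79 = 0x40a4
+ 0x6e18 = 0xaebc
One's complement: ~0xaebc
Checksum = 0x5143


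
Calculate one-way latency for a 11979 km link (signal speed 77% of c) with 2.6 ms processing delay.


Speed = 0.77 * 3e5 km/s = 231000 km/s
Propagation delay = 11979 / 231000 = 0.0519 s = 51.8571 ms
Processing delay = 2.6 ms
Total one-way latency = 54.4571 ms


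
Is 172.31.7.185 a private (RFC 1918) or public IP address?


RFC 1918 private ranges:
  10.0.0.0/8 (10.0.0.0 - 10.255.255.255)
  172.16.0.0/12 (172.16.0.0 - 172.31.255.255)
  192.168.0.0/16 (192.168.0.0 - 192.168.255.255)
Private (in 172.16.0.0/12)


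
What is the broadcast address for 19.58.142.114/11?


Network: 19.32.0.0/11
Host bits = 21
Set all host bits to 1:
Broadcast: 19.63.255.255


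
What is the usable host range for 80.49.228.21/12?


Network: 80.48.0.0
Broadcast: 80.63.255.255
First usable = network + 1
Last usable = broadcast - 1
Range: 80.48.0.1 to 80.63.255.254


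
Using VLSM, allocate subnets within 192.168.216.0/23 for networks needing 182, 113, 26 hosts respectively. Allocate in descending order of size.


182 hosts -> /24 (254 usable): 192.168.216.0/24
113 hosts -> /25 (126 usable): 192.168.217.0/25
26 hosts -> /27 (30 usable): 192.168.217.128/27
Allocation: 192.168.216.0/24 (182 hosts, 254 usable); 192.168.217.0/25 (113 hosts, 126 usable); 192.168.217.128/27 (26 hosts, 30 usable)


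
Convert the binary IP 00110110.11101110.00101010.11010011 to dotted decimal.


00110110 = 54
11101110 = 238
00101010 = 42
11010011 = 211
IP: 54.238.42.211


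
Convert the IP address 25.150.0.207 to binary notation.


25 = 00011001
150 = 10010110
0 = 00000000
207 = 11001111
Binary: 00011001.10010110.00000000.11001111


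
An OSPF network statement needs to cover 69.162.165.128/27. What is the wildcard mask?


Subnet mask: 255.255.255.224
Wildcard = 255.255.255.255 - subnet mask
255 - 255 = 0
255 - 255 = 0
255 - 255 = 0
255 - 224 = 31
Wildcard: 0.0.0.31


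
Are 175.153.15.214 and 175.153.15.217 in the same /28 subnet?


Mask: 255.255.255.240
175.153.15.214 AND mask = 175.153.15.208
175.153.15.217 AND mask = 175.153.15.208
Yes, same subnet (175.153.15.208)


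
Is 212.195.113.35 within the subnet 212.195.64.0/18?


Subnet network: 212.195.64.0
Test IP AND mask: 212.195.64.0
Yes, 212.195.113.35 is in 212.195.64.0/18


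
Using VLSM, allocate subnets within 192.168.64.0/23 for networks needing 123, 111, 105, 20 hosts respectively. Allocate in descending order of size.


123 hosts -> /25 (126 usable): 192.168.64.0/25
111 hosts -> /25 (126 usable): 192.168.64.128/25
105 hosts -> /25 (126 usable): 192.168.65.0/25
20 hosts -> /27 (30 usable): 192.168.65.128/27
Allocation: 192.168.64.0/25 (123 hosts, 126 usable); 192.168.64.128/25 (111 hosts, 126 usable); 192.168.65.0/25 (105 hosts, 126 usable); 192.168.65.128/27 (20 hosts, 30 usable)


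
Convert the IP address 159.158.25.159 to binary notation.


159 = 10011111
158 = 10011110
25 = 00011001
159 = 10011111
Binary: 10011111.10011110.00011001.10011111


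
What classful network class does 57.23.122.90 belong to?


First octet: 57
Binary: 00111001
0xxxxxxx -> Class A (1-126)
Class A, default mask 255.0.0.0 (/8)


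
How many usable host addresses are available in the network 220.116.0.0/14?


Host bits = 32 - 14 = 18
Total addresses = 2^18 = 262144
Usable = total - 2 (network and broadcast)
Usable hosts: 262142


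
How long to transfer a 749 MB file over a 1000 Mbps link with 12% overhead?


Effective throughput = 1000 * (1 - 12/100) = 880 Mbps
File size in Mb = 749 * 8 = 5992 Mb
Time = 5992 / 880
Time = 6.8091 seconds


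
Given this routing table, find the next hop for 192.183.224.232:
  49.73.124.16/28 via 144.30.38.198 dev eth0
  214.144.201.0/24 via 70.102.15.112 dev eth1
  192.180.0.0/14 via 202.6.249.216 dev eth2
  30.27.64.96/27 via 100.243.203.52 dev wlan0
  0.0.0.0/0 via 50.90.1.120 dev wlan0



Longest prefix match for 192.183.224.232:
  /28 49.73.124.16: no
  /24 214.144.201.0: no
  /14 192.180.0.0: MATCH
  /27 30.27.64.96: no
  /0 0.0.0.0: MATCH
Selected: next-hop 202.6.249.216 via eth2 (matched /14)


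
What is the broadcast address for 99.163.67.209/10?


Network: 99.128.0.0/10
Host bits = 22
Set all host bits to 1:
Broadcast: 99.191.255.255


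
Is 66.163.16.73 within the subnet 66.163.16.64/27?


Subnet network: 66.163.16.64
Test IP AND mask: 66.163.16.64
Yes, 66.163.16.73 is in 66.163.16.64/27


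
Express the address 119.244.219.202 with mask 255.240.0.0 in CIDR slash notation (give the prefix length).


Binary: 11111111.11110000.00000000.00000000
Count leading 1s
Prefix: /12


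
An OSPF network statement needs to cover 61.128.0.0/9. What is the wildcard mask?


Subnet mask: 255.128.0.0
Wildcard = 255.255.255.255 - subnet mask
255 - 255 = 0
255 - 128 = 127
255 - 0 = 255
255 - 0 = 255
Wildcard: 0.127.255.255


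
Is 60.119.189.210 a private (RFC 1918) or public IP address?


RFC 1918 private ranges:
  10.0.0.0/8 (10.0.0.0 - 10.255.255.255)
  172.16.0.0/12 (172.16.0.0 - 172.31.255.255)
  192.168.0.0/16 (192.168.0.0 - 192.168.255.255)
Public (not in any RFC 1918 range)


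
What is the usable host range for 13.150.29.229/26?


Network: 13.150.29.192
Broadcast: 13.150.29.255
First usable = network + 1
Last usable = broadcast - 1
Range: 13.150.29.193 to 13.150.29.254


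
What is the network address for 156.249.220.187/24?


IP:   10011100.11111001.11011100.10111011
Mask: 11111111.11111111.11111111.00000000
AND operation:
Net:  10011100.11111001.11011100.00000000
Network: 156.249.220.0/24


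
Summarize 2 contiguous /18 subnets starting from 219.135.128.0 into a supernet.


Original prefix: /18
Number of subnets: 2 = 2^1
New prefix = 18 - 1 = 17
Supernet: 219.135.128.0/17


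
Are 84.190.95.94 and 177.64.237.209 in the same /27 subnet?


Mask: 255.255.255.224
84.190.95.94 AND mask = 84.190.95.64
177.64.237.209 AND mask = 177.64.237.192
No, different subnets (84.190.95.64 vs 177.64.237.192)


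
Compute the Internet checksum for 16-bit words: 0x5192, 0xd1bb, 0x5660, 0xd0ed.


Sum all words (with carry folding):
+ 0x5192 = 0x5192
+ 0xd1bb = 0x234e
+ 0x5660 = 0x79ae
+ 0xd0ed = 0x4a9c
One's complement: ~0x4a9c
Checksum = 0xb563


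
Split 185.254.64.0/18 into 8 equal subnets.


New prefix = 18 + 3 = 21
Each subnet has 2048 addresses
  185.254.64.0/21
  185.254.72.0/21
  185.254.80.0/21
  185.254.88.0/21
  185.254.96.0/21
  185.254.104.0/21
  185.254.112.0/21
  185.254.120.0/21
Subnets: 185.254.64.0/21, 185.254.72.0/21, 185.254.80.0/21, 185.254.88.0/21, 185.254.96.0/21, 185.254.104.0/21, 185.254.112.0/21, 185.254.120.0/21


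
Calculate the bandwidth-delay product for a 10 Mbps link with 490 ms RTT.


BDP = bandwidth * RTT
= 10 Mbps * 490 ms
= 10 * 1e6 * 490 / 1000 bits
= 4900000 bits
= 612500 bytes
= 598.1445 KB
BDP = 4900000 bits (612500 bytes)


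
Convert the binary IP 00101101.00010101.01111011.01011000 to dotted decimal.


00101101 = 45
00010101 = 21
01111011 = 123
01011000 = 88
IP: 45.21.123.88


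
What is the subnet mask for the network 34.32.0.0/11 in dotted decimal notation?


/11 means 11 network bits, 21 host bits
Binary: 11111111111000000000000000000000
Mask: 255.224.0.0


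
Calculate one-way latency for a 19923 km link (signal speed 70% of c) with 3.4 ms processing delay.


Speed = 0.7 * 3e5 km/s = 210000 km/s
Propagation delay = 19923 / 210000 = 0.0949 s = 94.8714 ms
Processing delay = 3.4 ms
Total one-way latency = 98.2714 ms


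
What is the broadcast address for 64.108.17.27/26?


Network: 64.108.17.0/26
Host bits = 6
Set all host bits to 1:
Broadcast: 64.108.17.63


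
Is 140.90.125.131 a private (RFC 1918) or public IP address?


RFC 1918 private ranges:
  10.0.0.0/8 (10.0.0.0 - 10.255.255.255)
  172.16.0.0/12 (172.16.0.0 - 172.31.255.255)
  192.168.0.0/16 (192.168.0.0 - 192.168.255.255)
Public (not in any RFC 1918 range)


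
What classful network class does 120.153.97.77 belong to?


First octet: 120
Binary: 01111000
0xxxxxxx -> Class A (1-126)
Class A, default mask 255.0.0.0 (/8)


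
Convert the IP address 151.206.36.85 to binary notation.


151 = 10010111
206 = 11001110
36 = 00100100
85 = 01010101
Binary: 10010111.11001110.00100100.01010101


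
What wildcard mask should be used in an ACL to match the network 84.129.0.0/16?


Subnet mask: 255.255.0.0
Wildcard = 255.255.255.255 - subnet mask
255 - 255 = 0
255 - 255 = 0
255 - 0 = 255
255 - 0 = 255
Wildcard: 0.0.255.255


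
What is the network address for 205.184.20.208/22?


IP:   11001101.10111000.00010100.11010000
Mask: 11111111.11111111.11111100.00000000
AND operation:
Net:  11001101.10111000.00010100.00000000
Network: 205.184.20.0/22


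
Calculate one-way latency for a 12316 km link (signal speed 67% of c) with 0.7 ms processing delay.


Speed = 0.67 * 3e5 km/s = 201000 km/s
Propagation delay = 12316 / 201000 = 0.0613 s = 61.2736 ms
Processing delay = 0.7 ms
Total one-way latency = 61.9736 ms


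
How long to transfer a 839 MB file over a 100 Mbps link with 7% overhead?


Effective throughput = 100 * (1 - 7/100) = 93 Mbps
File size in Mb = 839 * 8 = 6712 Mb
Time = 6712 / 93
Time = 72.172 seconds


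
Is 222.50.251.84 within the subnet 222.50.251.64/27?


Subnet network: 222.50.251.64
Test IP AND mask: 222.50.251.64
Yes, 222.50.251.84 is in 222.50.251.64/27


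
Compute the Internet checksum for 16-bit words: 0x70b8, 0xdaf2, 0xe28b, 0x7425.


Sum all words (with carry folding):
+ 0x70b8 = 0x70b8
+ 0xdaf2 = 0x4bab
+ 0xe28b = 0x2e37
+ 0x7425 = 0xa25c
One's complement: ~0xa25c
Checksum = 0x5da3


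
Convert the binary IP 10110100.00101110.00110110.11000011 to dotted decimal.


10110100 = 180
00101110 = 46
00110110 = 54
11000011 = 195
IP: 180.46.54.195


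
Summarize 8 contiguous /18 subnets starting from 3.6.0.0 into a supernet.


Original prefix: /18
Number of subnets: 8 = 2^3
New prefix = 18 - 3 = 15
Supernet: 3.6.0.0/15


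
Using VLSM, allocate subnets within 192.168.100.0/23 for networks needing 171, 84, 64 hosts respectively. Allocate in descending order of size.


171 hosts -> /24 (254 usable): 192.168.100.0/24
84 hosts -> /25 (126 usable): 192.168.101.0/25
64 hosts -> /25 (126 usable): 192.168.101.128/25
Allocation: 192.168.100.0/24 (171 hosts, 254 usable); 192.168.101.0/25 (84 hosts, 126 usable); 192.168.101.128/25 (64 hosts, 126 usable)


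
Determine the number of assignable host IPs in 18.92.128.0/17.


Host bits = 32 - 17 = 15
Total addresses = 2^15 = 32768
Usable = total - 2 (network and broadcast)
Usable hosts: 32766


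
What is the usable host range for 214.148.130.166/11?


Network: 214.128.0.0
Broadcast: 214.159.255.255
First usable = network + 1
Last usable = broadcast - 1
Range: 214.128.0.1 to 214.159.255.254


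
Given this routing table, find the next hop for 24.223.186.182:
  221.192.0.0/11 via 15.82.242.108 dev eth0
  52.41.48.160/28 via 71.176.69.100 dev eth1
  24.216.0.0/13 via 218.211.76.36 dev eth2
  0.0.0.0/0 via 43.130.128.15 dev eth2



Longest prefix match for 24.223.186.182:
  /11 221.192.0.0: no
  /28 52.41.48.160: no
  /13 24.216.0.0: MATCH
  /0 0.0.0.0: MATCH
Selected: next-hop 218.211.76.36 via eth2 (matched /13)


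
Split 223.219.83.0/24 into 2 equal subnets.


New prefix = 24 + 1 = 25
Each subnet has 128 addresses
  223.219.83.0/25
  223.219.83.128/25
Subnets: 223.219.83.0/25, 223.219.83.128/25


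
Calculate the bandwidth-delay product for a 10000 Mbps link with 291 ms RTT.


BDP = bandwidth * RTT
= 10000 Mbps * 291 ms
= 10000 * 1e6 * 291 / 1000 bits
= 2910000000 bits
= 363750000 bytes
= 355224.6094 KB
BDP = 2910000000 bits (363750000 bytes)


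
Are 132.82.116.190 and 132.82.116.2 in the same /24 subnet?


Mask: 255.255.255.0
132.82.116.190 AND mask = 132.82.116.0
132.82.116.2 AND mask = 132.82.116.0
Yes, same subnet (132.82.116.0)


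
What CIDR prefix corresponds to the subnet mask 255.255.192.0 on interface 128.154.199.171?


Binary: 11111111.11111111.11000000.00000000
Count leading 1s
Prefix: /18


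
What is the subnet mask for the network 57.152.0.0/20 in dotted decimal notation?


/20 means 20 network bits, 12 host bits
Binary: 11111111111111111111000000000000
Mask: 255.255.240.0


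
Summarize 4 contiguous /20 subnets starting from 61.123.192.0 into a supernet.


Original prefix: /20
Number of subnets: 4 = 2^2
New prefix = 20 - 2 = 18
Supernet: 61.123.192.0/18


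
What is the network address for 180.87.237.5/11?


IP:   10110100.01010111.11101101.00000101
Mask: 11111111.11100000.00000000.00000000
AND operation:
Net:  10110100.01000000.00000000.00000000
Network: 180.64.0.0/11


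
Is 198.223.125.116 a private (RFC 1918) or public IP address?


RFC 1918 private ranges:
  10.0.0.0/8 (10.0.0.0 - 10.255.255.255)
  172.16.0.0/12 (172.16.0.0 - 172.31.255.255)
  192.168.0.0/16 (192.168.0.0 - 192.168.255.255)
Public (not in any RFC 1918 range)


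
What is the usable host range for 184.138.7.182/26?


Network: 184.138.7.128
Broadcast: 184.138.7.191
First usable = network + 1
Last usable = broadcast - 1
Range: 184.138.7.129 to 184.138.7.190


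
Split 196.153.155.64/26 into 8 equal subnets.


New prefix = 26 + 3 = 29
Each subnet has 8 addresses
  196.153.155.64/29
  196.153.155.72/29
  196.153.155.80/29
  196.153.155.88/29
  196.153.155.96/29
  196.153.155.104/29
  196.153.155.112/29
  196.153.155.120/29
Subnets: 196.153.155.64/29, 196.153.155.72/29, 196.153.155.80/29, 196.153.155.88/29, 196.153.155.96/29, 196.153.155.104/29, 196.153.155.112/29, 196.153.155.120/29


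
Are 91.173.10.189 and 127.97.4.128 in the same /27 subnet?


Mask: 255.255.255.224
91.173.10.189 AND mask = 91.173.10.160
127.97.4.128 AND mask = 127.97.4.128
No, different subnets (91.173.10.160 vs 127.97.4.128)


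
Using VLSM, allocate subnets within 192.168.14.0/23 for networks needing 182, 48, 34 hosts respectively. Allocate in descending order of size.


182 hosts -> /24 (254 usable): 192.168.14.0/24
48 hosts -> /26 (62 usable): 192.168.15.0/26
34 hosts -> /26 (62 usable): 192.168.15.64/26
Allocation: 192.168.14.0/24 (182 hosts, 254 usable); 192.168.15.0/26 (48 hosts, 62 usable); 192.168.15.64/26 (34 hosts, 62 usable)


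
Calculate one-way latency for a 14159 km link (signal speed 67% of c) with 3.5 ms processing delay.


Speed = 0.67 * 3e5 km/s = 201000 km/s
Propagation delay = 14159 / 201000 = 0.0704 s = 70.4428 ms
Processing delay = 3.5 ms
Total one-way latency = 73.9428 ms


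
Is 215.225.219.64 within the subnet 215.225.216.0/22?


Subnet network: 215.225.216.0
Test IP AND mask: 215.225.216.0
Yes, 215.225.219.64 is in 215.225.216.0/22


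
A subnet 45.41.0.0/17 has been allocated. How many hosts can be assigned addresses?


Host bits = 32 - 17 = 15
Total addresses = 2^15 = 32768
Usable = total - 2 (network and broadcast)
Usable hosts: 32766


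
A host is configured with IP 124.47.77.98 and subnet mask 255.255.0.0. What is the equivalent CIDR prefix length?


Binary: 11111111.11111111.00000000.00000000
Count leading 1s
Prefix: /16


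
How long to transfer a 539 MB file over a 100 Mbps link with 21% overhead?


Effective throughput = 100 * (1 - 21/100) = 79 Mbps
File size in Mb = 539 * 8 = 4312 Mb
Time = 4312 / 79
Time = 54.5823 seconds


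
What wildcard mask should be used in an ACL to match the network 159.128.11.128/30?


Subnet mask: 255.255.255.252
Wildcard = 255.255.255.255 - subnet mask
255 - 255 = 0
255 - 255 = 0
255 - 255 = 0
255 - 252 = 3
Wildcard: 0.0.0.3


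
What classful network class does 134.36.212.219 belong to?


First octet: 134
Binary: 10000110
10xxxxxx -> Class B (128-191)
Class B, default mask 255.255.0.0 (/16)


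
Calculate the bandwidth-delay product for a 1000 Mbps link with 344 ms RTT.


BDP = bandwidth * RTT
= 1000 Mbps * 344 ms
= 1000 * 1e6 * 344 / 1000 bits
= 344000000 bits
= 43000000 bytes
= 41992.1875 KB
BDP = 344000000 bits (43000000 bytes)


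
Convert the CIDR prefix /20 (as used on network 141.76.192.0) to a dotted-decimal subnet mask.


/20 means 20 network bits, 12 host bits
Binary: 11111111111111111111000000000000
Mask: 255.255.240.0


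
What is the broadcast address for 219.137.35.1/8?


Network: 219.0.0.0/8
Host bits = 24
Set all host bits to 1:
Broadcast: 219.255.255.255


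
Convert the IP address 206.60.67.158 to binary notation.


206 = 11001110
60 = 00111100
67 = 01000011
158 = 10011110
Binary: 11001110.00111100.01000011.10011110


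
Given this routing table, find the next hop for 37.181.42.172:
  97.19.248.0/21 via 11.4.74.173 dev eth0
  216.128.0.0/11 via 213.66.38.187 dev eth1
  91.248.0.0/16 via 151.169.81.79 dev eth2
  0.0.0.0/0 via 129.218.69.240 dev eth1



Longest prefix match for 37.181.42.172:
  /21 97.19.248.0: no
  /11 216.128.0.0: no
  /16 91.248.0.0: no
  /0 0.0.0.0: MATCH
Selected: next-hop 129.218.69.240 via eth1 (matched /0)


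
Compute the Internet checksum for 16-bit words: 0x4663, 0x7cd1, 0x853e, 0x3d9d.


Sum all words (with carry folding):
+ 0x4663 = 0x4663
+ 0x7cd1 = 0xc334
+ 0x853e = 0x4873
+ 0x3d9d = 0x8610
One's complement: ~0x8610
Checksum = 0x79ef


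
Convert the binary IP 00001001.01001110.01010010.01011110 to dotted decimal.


00001001 = 9
01001110 = 78
01010010 = 82
01011110 = 94
IP: 9.78.82.94


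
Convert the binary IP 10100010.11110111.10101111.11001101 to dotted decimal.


10100010 = 162
11110111 = 247
10101111 = 175
11001101 = 205
IP: 162.247.175.205


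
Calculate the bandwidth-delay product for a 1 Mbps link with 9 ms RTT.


BDP = bandwidth * RTT
= 1 Mbps * 9 ms
= 1 * 1e6 * 9 / 1000 bits
= 9000 bits
= 1125 bytes
= 1.0986 KB
BDP = 9000 bits (1125 bytes)


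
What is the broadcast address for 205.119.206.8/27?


Network: 205.119.206.0/27
Host bits = 5
Set all host bits to 1:
Broadcast: 205.119.206.31


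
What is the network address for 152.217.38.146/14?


IP:   10011000.11011001.00100110.10010010
Mask: 11111111.11111100.00000000.00000000
AND operation:
Net:  10011000.11011000.00000000.00000000
Network: 152.216.0.0/14


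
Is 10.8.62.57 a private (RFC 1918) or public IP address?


RFC 1918 private ranges:
  10.0.0.0/8 (10.0.0.0 - 10.255.255.255)
  172.16.0.0/12 (172.16.0.0 - 172.31.255.255)
  192.168.0.0/16 (192.168.0.0 - 192.168.255.255)
Private (in 10.0.0.0/8)


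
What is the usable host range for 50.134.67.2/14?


Network: 50.132.0.0
Broadcast: 50.135.255.255
First usable = network + 1
Last usable = broadcast - 1
Range: 50.132.0.1 to 50.135.255.254


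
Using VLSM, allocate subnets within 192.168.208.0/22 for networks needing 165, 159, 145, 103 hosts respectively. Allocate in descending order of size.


165 hosts -> /24 (254 usable): 192.168.208.0/24
159 hosts -> /24 (254 usable): 192.168.209.0/24
145 hosts -> /24 (254 usable): 192.168.210.0/24
103 hosts -> /25 (126 usable): 192.168.211.0/25
Allocation: 192.168.208.0/24 (165 hosts, 254 usable); 192.168.209.0/24 (159 hosts, 254 usable); 192.168.210.0/24 (145 hosts, 254 usable); 192.168.211.0/25 (103 hosts, 126 usable)


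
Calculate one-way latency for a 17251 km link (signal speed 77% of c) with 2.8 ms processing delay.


Speed = 0.77 * 3e5 km/s = 231000 km/s
Propagation delay = 17251 / 231000 = 0.0747 s = 74.6797 ms
Processing delay = 2.8 ms
Total one-way latency = 77.4797 ms


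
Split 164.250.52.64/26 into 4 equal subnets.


New prefix = 26 + 2 = 28
Each subnet has 16 addresses
  164.250.52.64/28
  164.250.52.80/28
  164.250.52.96/28
  164.250.52.112/28
Subnets: 164.250.52.64/28, 164.250.52.80/28, 164.250.52.96/28, 164.250.52.112/28


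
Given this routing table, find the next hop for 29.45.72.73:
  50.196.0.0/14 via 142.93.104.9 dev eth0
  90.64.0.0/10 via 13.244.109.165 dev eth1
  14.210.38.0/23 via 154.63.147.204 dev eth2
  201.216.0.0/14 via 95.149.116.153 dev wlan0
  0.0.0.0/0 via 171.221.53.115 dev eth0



Longest prefix match for 29.45.72.73:
  /14 50.196.0.0: no
  /10 90.64.0.0: no
  /23 14.210.38.0: no
  /14 201.216.0.0: no
  /0 0.0.0.0: MATCH
Selected: next-hop 171.221.53.115 via eth0 (matched /0)


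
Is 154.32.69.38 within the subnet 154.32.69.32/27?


Subnet network: 154.32.69.32
Test IP AND mask: 154.32.69.32
Yes, 154.32.69.38 is in 154.32.69.32/27


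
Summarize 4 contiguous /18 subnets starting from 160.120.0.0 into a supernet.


Original prefix: /18
Number of subnets: 4 = 2^2
New prefix = 18 - 2 = 16
Supernet: 160.120.0.0/16


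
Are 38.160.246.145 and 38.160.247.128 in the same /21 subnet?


Mask: 255.255.248.0
38.160.246.145 AND mask = 38.160.240.0
38.160.247.128 AND mask = 38.160.240.0
Yes, same subnet (38.160.240.0)


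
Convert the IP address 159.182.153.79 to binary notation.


159 = 10011111
182 = 10110110
153 = 10011001
79 = 01001111
Binary: 10011111.10110110.10011001.01001111


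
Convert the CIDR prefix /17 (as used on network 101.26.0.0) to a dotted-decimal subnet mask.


/17 means 17 network bits, 15 host bits
Binary: 11111111111111111000000000000000
Mask: 255.255.128.0


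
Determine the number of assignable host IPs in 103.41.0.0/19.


Host bits = 32 - 19 = 13
Total addresses = 2^13 = 8192
Usable = total - 2 (network and broadcast)
Usable hosts: 8190


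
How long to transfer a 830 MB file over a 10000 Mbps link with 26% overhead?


Effective throughput = 10000 * (1 - 26/100) = 7400 Mbps
File size in Mb = 830 * 8 = 6640 Mb
Time = 6640 / 7400
Time = 0.8973 seconds


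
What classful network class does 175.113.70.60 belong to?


First octet: 175
Binary: 10101111
10xxxxxx -> Class B (128-191)
Class B, default mask 255.255.0.0 (/16)


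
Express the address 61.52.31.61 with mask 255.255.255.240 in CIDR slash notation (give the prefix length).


Binary: 11111111.11111111.11111111.11110000
Count leading 1s
Prefix: /28


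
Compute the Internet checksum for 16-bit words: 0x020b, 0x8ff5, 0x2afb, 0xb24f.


Sum all words (with carry folding):
+ 0x020b = 0x020b
+ 0x8ff5 = 0x9200
+ 0x2afb = 0xbcfb
+ 0xb24f = 0x6f4b
One's complement: ~0x6f4b
Checksum = 0x90b4


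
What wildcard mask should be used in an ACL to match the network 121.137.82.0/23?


Subnet mask: 255.255.254.0
Wildcard = 255.255.255.255 - subnet mask
255 - 255 = 0
255 - 255 = 0
255 - 254 = 1
255 - 0 = 255
Wildcard: 0.0.1.255


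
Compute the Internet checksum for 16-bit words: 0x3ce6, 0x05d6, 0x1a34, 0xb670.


Sum all words (with carry folding):
+ 0x3ce6 = 0x3ce6
+ 0x05d6 = 0x42bc
+ 0x1a34 = 0x5cf0
+ 0xb670 = 0x1361
One's complement: ~0x1361
Checksum = 0xec9e


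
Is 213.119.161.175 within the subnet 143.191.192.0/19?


Subnet network: 143.191.192.0
Test IP AND mask: 213.119.160.0
No, 213.119.161.175 is not in 143.191.192.0/19


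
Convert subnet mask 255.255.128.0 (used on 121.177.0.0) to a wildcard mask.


Subnet mask: 255.255.128.0
Wildcard = 255.255.255.255 - subnet mask
255 - 255 = 0
255 - 255 = 0
255 - 128 = 127
255 - 0 = 255
Wildcard: 0.0.127.255


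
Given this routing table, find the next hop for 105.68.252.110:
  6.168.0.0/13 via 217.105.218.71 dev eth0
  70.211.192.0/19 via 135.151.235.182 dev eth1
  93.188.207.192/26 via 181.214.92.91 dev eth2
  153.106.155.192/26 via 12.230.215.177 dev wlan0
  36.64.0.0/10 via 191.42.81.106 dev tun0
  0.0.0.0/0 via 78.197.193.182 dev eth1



Longest prefix match for 105.68.252.110:
  /13 6.168.0.0: no
  /19 70.211.192.0: no
  /26 93.188.207.192: no
  /26 153.106.155.192: no
  /10 36.64.0.0: no
  /0 0.0.0.0: MATCH
Selected: next-hop 78.197.193.182 via eth1 (matched /0)


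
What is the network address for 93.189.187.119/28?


IP:   01011101.10111101.10111011.01110111
Mask: 11111111.11111111.11111111.11110000
AND operation:
Net:  01011101.10111101.10111011.01110000
Network: 93.189.187.112/28


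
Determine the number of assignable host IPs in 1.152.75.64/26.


Host bits = 32 - 26 = 6
Total addresses = 2^6 = 64
Usable = total - 2 (network and broadcast)
Usable hosts: 62


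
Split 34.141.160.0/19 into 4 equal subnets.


New prefix = 19 + 2 = 21
Each subnet has 2048 addresses
  34.141.160.0/21
  34.141.168.0/21
  34.141.176.0/21
  34.141.184.0/21
Subnets: 34.141.160.0/21, 34.141.168.0/21, 34.141.176.0/21, 34.141.184.0/21


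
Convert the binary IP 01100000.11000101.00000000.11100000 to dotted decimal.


01100000 = 96
11000101 = 197
00000000 = 0
11100000 = 224
IP: 96.197.0.224


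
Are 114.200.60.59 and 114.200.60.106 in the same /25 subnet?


Mask: 255.255.255.128
114.200.60.59 AND mask = 114.200.60.0
114.200.60.106 AND mask = 114.200.60.0
Yes, same subnet (114.200.60.0)


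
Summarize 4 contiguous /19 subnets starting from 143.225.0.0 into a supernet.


Original prefix: /19
Number of subnets: 4 = 2^2
New prefix = 19 - 2 = 17
Supernet: 143.225.0.0/17


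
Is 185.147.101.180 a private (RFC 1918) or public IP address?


RFC 1918 private ranges:
  10.0.0.0/8 (10.0.0.0 - 10.255.255.255)
  172.16.0.0/12 (172.16.0.0 - 172.31.255.255)
  192.168.0.0/16 (192.168.0.0 - 192.168.255.255)
Public (not in any RFC 1918 range)


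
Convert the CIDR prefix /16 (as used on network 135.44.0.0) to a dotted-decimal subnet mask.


/16 means 16 network bits, 16 host bits
Binary: 11111111111111110000000000000000
Mask: 255.255.0.0


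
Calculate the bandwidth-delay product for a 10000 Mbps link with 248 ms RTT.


BDP = bandwidth * RTT
= 10000 Mbps * 248 ms
= 10000 * 1e6 * 248 / 1000 bits
= 2480000000 bits
= 310000000 bytes
= 302734.375 KB
BDP = 2480000000 bits (310000000 bytes)


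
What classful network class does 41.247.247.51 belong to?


First octet: 41
Binary: 00101001
0xxxxxxx -> Class A (1-126)
Class A, default mask 255.0.0.0 (/8)


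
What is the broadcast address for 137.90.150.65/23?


Network: 137.90.150.0/23
Host bits = 9
Set all host bits to 1:
Broadcast: 137.90.151.255


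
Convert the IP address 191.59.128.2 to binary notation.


191 = 10111111
59 = 00111011
128 = 10000000
2 = 00000010
Binary: 10111111.00111011.10000000.00000010


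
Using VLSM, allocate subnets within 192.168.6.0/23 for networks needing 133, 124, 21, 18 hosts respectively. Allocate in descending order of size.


133 hosts -> /24 (254 usable): 192.168.6.0/24
124 hosts -> /25 (126 usable): 192.168.7.0/25
21 hosts -> /27 (30 usable): 192.168.7.128/27
18 hosts -> /27 (30 usable): 192.168.7.160/27
Allocation: 192.168.6.0/24 (133 hosts, 254 usable); 192.168.7.0/25 (124 hosts, 126 usable); 192.168.7.128/27 (21 hosts, 30 usable); 192.168.7.160/27 (18 hosts, 30 usable)


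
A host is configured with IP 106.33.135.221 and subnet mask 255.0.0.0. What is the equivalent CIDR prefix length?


Binary: 11111111.00000000.00000000.00000000
Count leading 1s
Prefix: /8


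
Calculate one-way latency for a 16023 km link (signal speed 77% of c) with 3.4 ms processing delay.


Speed = 0.77 * 3e5 km/s = 231000 km/s
Propagation delay = 16023 / 231000 = 0.0694 s = 69.3636 ms
Processing delay = 3.4 ms
Total one-way latency = 72.7636 ms


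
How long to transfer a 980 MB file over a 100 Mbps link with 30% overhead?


Effective throughput = 100 * (1 - 30/100) = 70 Mbps
File size in Mb = 980 * 8 = 7840 Mb
Time = 7840 / 70
Time = 112 seconds


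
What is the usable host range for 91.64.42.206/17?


Network: 91.64.0.0
Broadcast: 91.64.127.255
First usable = network + 1
Last usable = broadcast - 1
Range: 91.64.0.1 to 91.64.127.254


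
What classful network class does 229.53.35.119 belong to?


First octet: 229
Binary: 11100101
1110xxxx -> Class D (224-239)
Class D (multicast), default mask N/A


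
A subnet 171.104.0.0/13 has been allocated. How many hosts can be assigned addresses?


Host bits = 32 - 13 = 19
Total addresses = 2^19 = 524288
Usable = total - 2 (network and broadcast)
Usable hosts: 524286


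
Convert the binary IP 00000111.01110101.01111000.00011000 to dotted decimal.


00000111 = 7
01110101 = 117
01111000 = 120
00011000 = 24
IP: 7.117.120.24


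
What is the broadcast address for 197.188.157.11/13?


Network: 197.184.0.0/13
Host bits = 19
Set all host bits to 1:
Broadcast: 197.191.255.255


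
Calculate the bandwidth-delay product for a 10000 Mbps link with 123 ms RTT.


BDP = bandwidth * RTT
= 10000 Mbps * 123 ms
= 10000 * 1e6 * 123 / 1000 bits
= 1230000000 bits
= 153750000 bytes
= 150146.4844 KB
BDP = 1230000000 bits (153750000 bytes)
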